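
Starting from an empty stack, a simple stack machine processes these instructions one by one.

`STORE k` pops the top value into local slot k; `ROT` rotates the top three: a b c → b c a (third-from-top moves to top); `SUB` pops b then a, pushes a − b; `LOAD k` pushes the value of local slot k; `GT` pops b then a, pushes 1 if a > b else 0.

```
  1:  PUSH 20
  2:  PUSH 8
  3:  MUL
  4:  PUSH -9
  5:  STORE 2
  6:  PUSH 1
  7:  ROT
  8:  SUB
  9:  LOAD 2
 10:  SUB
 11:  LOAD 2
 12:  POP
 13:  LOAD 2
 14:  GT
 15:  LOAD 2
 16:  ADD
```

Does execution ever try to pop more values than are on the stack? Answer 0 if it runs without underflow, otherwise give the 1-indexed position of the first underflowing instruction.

PUSH 20 : 20
PUSH 8  : 20 8
MUL     : 160
PUSH -9 : 160 -9
STORE 2 : 160
PUSH 1  : 160 1
ROT  — needs 3 operands, stack has 2 → underflow

7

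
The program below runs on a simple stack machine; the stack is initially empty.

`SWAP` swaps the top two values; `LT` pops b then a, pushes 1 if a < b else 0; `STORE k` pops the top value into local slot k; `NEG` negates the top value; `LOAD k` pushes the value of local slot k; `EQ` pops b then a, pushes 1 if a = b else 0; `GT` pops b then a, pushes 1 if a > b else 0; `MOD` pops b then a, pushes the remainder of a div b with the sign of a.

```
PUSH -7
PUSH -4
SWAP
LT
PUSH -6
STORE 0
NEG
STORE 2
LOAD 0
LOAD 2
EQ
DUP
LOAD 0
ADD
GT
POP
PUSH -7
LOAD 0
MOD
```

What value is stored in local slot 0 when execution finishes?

-6

PUSH -7 -> [-7]
PUSH -4 -> [-7, -4]
SWAP    -> [-4, -7]
LT      -> [0]
PUSH -6 -> [0, -6]
STORE 0 -> [0]
NEG     -> [0]
STORE 2 -> []
LOAD 0  -> [-6]
LOAD 2  -> [-6, 0]
EQ      -> [0]
DUP     -> [0, 0]
LOAD 0  -> [0, 0, -6]
ADD     -> [0, -6]
GT      -> [1]
POP     -> []
PUSH -7 -> [-7]
LOAD 0  -> [-7, -6]
MOD     -> [-1]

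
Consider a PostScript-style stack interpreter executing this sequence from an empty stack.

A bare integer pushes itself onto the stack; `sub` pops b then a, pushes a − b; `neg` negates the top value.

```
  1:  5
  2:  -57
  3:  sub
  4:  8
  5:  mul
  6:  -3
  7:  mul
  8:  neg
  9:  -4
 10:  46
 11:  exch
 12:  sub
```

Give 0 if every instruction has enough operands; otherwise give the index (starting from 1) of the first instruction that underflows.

0

5    → [5]
-57  → [5, -57]
sub  → [62]
8    → [62, 8]
mul  → [496]
-3   → [496, -3]
mul  → [-1488]
neg  → [1488]
-4   → [1488, -4]
46   → [1488, -4, 46]
exch → [1488, 46, -4]
sub  → [1488, 50]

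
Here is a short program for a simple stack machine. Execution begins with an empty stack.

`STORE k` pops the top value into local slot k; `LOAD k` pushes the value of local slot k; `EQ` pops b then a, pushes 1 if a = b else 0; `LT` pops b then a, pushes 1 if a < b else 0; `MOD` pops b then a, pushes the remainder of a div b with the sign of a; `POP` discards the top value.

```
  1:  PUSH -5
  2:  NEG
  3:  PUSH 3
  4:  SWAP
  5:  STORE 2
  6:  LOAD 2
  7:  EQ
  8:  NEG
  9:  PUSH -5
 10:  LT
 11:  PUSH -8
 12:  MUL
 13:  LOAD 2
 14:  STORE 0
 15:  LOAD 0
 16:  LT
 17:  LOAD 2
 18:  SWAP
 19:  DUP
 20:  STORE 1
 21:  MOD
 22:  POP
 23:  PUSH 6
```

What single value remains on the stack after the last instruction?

PUSH -5 -> -5
NEG     -> 5
PUSH 3  -> 5 3
SWAP    -> 3 5
STORE 2 -> 3
LOAD 2  -> 3 5
EQ      -> 0
NEG     -> 0
PUSH -5 -> 0 -5
LT      -> 0
PUSH -8 -> 0 -8
MUL     -> 0
LOAD 2  -> 0 5
STORE 0 -> 0
LOAD 0  -> 0 5
LT      -> 1
LOAD 2  -> 1 5
SWAP    -> 5 1
DUP     -> 5 1 1
STORE 1 -> 5 1
MOD     -> 0
POP     -> (empty)
PUSH 6  -> 6

6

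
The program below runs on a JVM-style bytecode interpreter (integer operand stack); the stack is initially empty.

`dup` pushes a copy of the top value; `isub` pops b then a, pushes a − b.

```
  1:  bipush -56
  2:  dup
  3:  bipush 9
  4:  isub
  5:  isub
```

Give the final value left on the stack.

bipush -56 → -56
dup        → -56 -56
bipush 9   → -56 -56 9
isub       → -56 -65
isub       → 9

9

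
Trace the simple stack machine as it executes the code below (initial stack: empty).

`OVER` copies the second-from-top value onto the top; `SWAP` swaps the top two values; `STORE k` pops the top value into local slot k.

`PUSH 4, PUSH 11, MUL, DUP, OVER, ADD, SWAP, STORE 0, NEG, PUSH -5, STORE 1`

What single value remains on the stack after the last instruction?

PUSH 4   4
PUSH 11  4 11
MUL      44
DUP      44 44
OVER     44 44 44
ADD      44 88
SWAP     88 44
STORE 0  88
NEG      -88
PUSH -5  -88 -5
STORE 1  -88

-88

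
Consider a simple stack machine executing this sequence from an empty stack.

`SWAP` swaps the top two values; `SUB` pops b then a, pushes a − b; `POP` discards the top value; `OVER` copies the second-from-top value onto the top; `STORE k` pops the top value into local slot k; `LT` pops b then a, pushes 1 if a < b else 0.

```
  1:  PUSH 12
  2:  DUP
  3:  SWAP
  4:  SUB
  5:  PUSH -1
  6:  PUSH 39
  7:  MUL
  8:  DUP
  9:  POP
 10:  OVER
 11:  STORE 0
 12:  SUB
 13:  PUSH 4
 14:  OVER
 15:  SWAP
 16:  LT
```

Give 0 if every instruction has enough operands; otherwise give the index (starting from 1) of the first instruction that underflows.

0

PUSH 12 : 12
DUP     : 12 12
SWAP    : 12 12
SUB     : 0
PUSH -1 : 0 -1
PUSH 39 : 0 -1 39
MUL     : 0 -39
DUP     : 0 -39 -39
POP     : 0 -39
OVER    : 0 -39 0
STORE 0 : 0 -39
SUB     : 39
PUSH 4  : 39 4
OVER    : 39 4 39
SWAP    : 39 39 4
LT      : 39 0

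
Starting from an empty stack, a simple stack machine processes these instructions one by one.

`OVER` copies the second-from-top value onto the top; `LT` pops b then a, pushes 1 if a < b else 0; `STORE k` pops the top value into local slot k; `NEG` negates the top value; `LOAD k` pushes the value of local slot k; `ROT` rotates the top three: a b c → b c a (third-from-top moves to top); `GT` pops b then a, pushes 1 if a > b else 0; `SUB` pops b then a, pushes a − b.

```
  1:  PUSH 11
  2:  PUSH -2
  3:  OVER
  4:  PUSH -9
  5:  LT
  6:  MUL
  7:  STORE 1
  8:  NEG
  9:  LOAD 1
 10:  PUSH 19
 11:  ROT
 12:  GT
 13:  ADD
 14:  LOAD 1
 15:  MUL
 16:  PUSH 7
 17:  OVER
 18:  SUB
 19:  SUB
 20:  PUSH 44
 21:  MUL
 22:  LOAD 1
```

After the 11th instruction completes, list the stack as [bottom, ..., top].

[0, 19, -11]

PUSH 11 : 11
PUSH -2 : 11 -2
OVER    : 11 -2 11
PUSH -9 : 11 -2 11 -9
LT      : 11 -2 0
MUL     : 11 0
STORE 1 : 11
NEG     : -11
LOAD 1  : -11 0
PUSH 19 : -11 0 19
ROT     : 0 19 -11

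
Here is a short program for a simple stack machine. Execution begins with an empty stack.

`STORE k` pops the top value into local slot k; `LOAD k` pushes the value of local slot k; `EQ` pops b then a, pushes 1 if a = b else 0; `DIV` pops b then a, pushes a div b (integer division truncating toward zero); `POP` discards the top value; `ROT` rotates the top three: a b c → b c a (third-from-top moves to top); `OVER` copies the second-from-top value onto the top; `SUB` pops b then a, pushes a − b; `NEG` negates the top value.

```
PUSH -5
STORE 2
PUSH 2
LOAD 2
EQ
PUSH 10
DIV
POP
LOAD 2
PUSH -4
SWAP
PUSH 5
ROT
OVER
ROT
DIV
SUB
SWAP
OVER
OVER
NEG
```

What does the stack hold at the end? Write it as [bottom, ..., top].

[-5, -5, -5, 5]

PUSH -5 → -5
STORE 2 → (empty)
PUSH 2  → 2
LOAD 2  → 2 -5
EQ      → 0
PUSH 10 → 0 10
DIV     → 0
POP     → (empty)
LOAD 2  → -5
PUSH -4 → -5 -4
SWAP    → -4 -5
PUSH 5  → -4 -5 5
ROT     → -5 5 -4
OVER    → -5 5 -4 5
ROT     → -5 -4 5 5
DIV     → -5 -4 1
SUB     → -5 -5
SWAP    → -5 -5
OVER    → -5 -5 -5
OVER    → -5 -5 -5 -5
NEG     → -5 -5 -5 5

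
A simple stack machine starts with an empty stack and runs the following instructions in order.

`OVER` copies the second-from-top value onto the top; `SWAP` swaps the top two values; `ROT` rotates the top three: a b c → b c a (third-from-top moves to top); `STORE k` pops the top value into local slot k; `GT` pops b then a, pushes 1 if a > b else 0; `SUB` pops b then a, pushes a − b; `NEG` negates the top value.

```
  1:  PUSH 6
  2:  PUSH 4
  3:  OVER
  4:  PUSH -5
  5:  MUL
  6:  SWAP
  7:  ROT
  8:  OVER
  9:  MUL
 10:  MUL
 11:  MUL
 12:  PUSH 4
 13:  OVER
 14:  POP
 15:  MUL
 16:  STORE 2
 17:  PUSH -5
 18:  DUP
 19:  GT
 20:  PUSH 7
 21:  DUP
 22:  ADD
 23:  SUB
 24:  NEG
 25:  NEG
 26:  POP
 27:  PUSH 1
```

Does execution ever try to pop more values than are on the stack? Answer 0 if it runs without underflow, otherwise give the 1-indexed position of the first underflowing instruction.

0

PUSH 6  → 6
PUSH 4  → 6 4
OVER    → 6 4 6
PUSH -5 → 6 4 6 -5
MUL     → 6 4 -30
SWAP    → 6 -30 4
ROT     → -30 4 6
OVER    → -30 4 6 4
MUL     → -30 4 24
MUL     → -30 96
MUL     → -2880
PUSH 4  → -2880 4
OVER    → -2880 4 -2880
POP     → -2880 4
MUL     → -11520
STORE 2 → (empty)
PUSH -5 → -5
DUP     → -5 -5
GT      → 0
PUSH 7  → 0 7
DUP     → 0 7 7
ADD     → 0 14
SUB     → -14
NEG     → 14
NEG     → -14
POP     → (empty)
PUSH 1  → 1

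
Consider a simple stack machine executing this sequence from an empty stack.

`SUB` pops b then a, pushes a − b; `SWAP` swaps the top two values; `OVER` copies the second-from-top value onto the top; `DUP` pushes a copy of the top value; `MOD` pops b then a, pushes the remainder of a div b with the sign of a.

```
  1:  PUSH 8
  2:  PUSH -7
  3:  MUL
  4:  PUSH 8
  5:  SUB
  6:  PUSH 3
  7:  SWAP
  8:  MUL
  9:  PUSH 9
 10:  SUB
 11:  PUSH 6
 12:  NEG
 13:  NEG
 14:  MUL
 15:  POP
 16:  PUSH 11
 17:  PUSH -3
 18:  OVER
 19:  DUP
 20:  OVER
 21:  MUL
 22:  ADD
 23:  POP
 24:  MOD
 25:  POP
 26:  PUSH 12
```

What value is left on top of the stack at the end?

PUSH 8  : 8
PUSH -7 : 8 -7
MUL     : -56
PUSH 8  : -56 8
SUB     : -64
PUSH 3  : -64 3
SWAP    : 3 -64
MUL     : -192
PUSH 9  : -192 9
SUB     : -201
PUSH 6  : -201 6
NEG     : -201 -6
NEG     : -201 6
MUL     : -1206
POP     : (empty)
PUSH 11 : 11
PUSH -3 : 11 -3
OVER    : 11 -3 11
DUP     : 11 -3 11 11
OVER    : 11 -3 11 11 11
MUL     : 11 -3 11 121
ADD     : 11 -3 132
POP     : 11 -3
MOD     : 2
POP     : (empty)
PUSH 12 : 12

12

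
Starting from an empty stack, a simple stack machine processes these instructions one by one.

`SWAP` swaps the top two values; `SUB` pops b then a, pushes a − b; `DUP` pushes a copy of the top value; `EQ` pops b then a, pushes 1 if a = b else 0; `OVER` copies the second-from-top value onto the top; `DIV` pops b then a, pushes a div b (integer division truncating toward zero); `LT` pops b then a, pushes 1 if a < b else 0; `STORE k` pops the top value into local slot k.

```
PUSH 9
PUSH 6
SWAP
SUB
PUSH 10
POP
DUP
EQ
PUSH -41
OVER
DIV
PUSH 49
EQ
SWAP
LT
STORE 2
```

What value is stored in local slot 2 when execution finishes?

PUSH 9   : 9
PUSH 6   : 9 6
SWAP     : 6 9
SUB      : -3
PUSH 10  : -3 10
POP      : -3
DUP      : -3 -3
EQ       : 1
PUSH -41 : 1 -41
OVER     : 1 -41 1
DIV      : 1 -41
PUSH 49  : 1 -41 49
EQ       : 1 0
SWAP     : 0 1
LT       : 1
STORE 2  : (empty)

1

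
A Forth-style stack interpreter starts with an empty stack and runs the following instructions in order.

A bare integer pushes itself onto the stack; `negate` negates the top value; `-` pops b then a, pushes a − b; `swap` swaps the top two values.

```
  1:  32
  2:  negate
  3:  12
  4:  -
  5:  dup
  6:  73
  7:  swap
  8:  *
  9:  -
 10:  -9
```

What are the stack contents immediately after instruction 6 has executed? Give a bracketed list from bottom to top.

32     -> 32
negate -> -32
12     -> -32 12
-      -> -44
dup    -> -44 -44
73     -> -44 -44 73

[-44, -44, 73]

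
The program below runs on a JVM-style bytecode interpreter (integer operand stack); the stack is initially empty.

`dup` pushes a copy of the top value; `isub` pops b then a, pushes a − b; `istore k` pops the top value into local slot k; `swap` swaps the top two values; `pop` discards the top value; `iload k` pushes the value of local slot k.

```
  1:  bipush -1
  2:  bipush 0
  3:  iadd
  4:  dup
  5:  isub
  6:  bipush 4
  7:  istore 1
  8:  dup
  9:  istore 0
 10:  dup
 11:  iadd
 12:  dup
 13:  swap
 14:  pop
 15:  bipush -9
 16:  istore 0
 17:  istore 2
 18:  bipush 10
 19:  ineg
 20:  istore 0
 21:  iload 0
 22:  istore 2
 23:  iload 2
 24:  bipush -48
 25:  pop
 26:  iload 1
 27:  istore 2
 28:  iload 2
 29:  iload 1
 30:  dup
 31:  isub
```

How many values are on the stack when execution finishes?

3

bipush -1  : [-1]
bipush 0   : [-1, 0]
iadd       : [-1]
dup        : [-1, -1]
isub       : [0]
bipush 4   : [0, 4]
istore 1   : [0]
dup        : [0, 0]
istore 0   : [0]
dup        : [0, 0]
iadd       : [0]
dup        : [0, 0]
swap       : [0, 0]
pop        : [0]
bipush -9  : [0, -9]
istore 0   : [0]
istore 2   : []
bipush 10  : [10]
ineg       : [-10]
istore 0   : []
iload 0    : [-10]
istore 2   : []
iload 2    : [-10]
bipush -48 : [-10, -48]
pop        : [-10]
iload 1    : [-10, 4]
istore 2   : [-10]
iload 2    : [-10, 4]
iload 1    : [-10, 4, 4]
dup        : [-10, 4, 4, 4]
isub       : [-10, 4, 0]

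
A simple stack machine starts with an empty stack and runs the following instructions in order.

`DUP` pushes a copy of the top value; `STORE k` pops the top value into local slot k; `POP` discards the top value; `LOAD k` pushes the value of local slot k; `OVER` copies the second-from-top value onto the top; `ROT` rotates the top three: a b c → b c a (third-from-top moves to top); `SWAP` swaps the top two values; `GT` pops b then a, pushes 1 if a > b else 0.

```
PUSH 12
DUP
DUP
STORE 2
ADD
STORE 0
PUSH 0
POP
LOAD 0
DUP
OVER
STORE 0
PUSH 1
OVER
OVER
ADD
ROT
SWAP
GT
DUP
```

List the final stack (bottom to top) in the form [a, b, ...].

PUSH 12 : [12]
DUP     : [12, 12]
DUP     : [12, 12, 12]
STORE 2 : [12, 12]
ADD     : [24]
STORE 0 : []
PUSH 0  : [0]
POP     : []
LOAD 0  : [24]
DUP     : [24, 24]
OVER    : [24, 24, 24]
STORE 0 : [24, 24]
PUSH 1  : [24, 24, 1]
OVER    : [24, 24, 1, 24]
OVER    : [24, 24, 1, 24, 1]
ADD     : [24, 24, 1, 25]
ROT     : [24, 1, 25, 24]
SWAP    : [24, 1, 24, 25]
GT      : [24, 1, 0]
DUP     : [24, 1, 0, 0]

[24, 1, 0, 0]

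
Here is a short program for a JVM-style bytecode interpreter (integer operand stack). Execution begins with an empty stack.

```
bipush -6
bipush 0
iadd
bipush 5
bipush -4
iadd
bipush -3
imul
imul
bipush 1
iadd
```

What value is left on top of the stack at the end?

19

bipush -6 → [-6]
bipush 0  → [-6, 0]
iadd      → [-6]
bipush 5  → [-6, 5]
bipush -4 → [-6, 5, -4]
iadd      → [-6, 1]
bipush -3 → [-6, 1, -3]
imul      → [-6, -3]
imul      → [18]
bipush 1  → [18, 1]
iadd      → [19]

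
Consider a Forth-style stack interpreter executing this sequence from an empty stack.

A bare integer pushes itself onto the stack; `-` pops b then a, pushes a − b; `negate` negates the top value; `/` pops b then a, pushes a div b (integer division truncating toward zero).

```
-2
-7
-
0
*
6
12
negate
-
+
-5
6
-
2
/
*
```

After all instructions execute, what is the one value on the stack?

-2     → [-2]
-7     → [-2, -7]
-      → [5]
0      → [5, 0]
*      → [0]
6      → [0, 6]
12     → [0, 6, 12]
negate → [0, 6, -12]
-      → [0, 18]
+      → [18]
-5     → [18, -5]
6      → [18, -5, 6]
-      → [18, -11]
2      → [18, -11, 2]
/      → [18, -5]
*      → [-90]

-90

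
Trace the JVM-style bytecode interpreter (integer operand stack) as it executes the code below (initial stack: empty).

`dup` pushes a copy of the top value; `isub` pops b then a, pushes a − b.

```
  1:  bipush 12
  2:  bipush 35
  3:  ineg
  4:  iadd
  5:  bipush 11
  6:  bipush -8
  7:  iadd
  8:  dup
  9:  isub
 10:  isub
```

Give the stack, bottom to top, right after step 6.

[-23, 11, -8]

bipush 12 -> [12]
bipush 35 -> [12, 35]
ineg      -> [12, -35]
iadd      -> [-23]
bipush 11 -> [-23, 11]
bipush -8 -> [-23, 11, -8]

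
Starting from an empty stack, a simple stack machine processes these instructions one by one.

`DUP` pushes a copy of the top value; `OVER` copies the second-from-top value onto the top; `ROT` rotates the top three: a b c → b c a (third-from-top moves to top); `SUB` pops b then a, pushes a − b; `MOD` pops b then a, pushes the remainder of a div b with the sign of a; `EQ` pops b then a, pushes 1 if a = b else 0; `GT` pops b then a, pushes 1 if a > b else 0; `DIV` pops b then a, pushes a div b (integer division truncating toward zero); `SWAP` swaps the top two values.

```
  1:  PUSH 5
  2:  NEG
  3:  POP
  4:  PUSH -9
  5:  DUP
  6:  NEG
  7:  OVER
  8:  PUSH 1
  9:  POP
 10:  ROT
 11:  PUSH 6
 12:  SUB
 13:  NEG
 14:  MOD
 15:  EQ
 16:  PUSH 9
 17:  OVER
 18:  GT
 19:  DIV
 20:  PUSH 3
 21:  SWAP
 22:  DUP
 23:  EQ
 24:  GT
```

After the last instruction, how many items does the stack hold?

1

PUSH 5   5
NEG      -5
POP      (empty)
PUSH -9  -9
DUP      -9 -9
NEG      -9 9
OVER     -9 9 -9
PUSH 1   -9 9 -9 1
POP      -9 9 -9
ROT      9 -9 -9
PUSH 6   9 -9 -9 6
SUB      9 -9 -15
NEG      9 -9 15
MOD      9 -9
EQ       0
PUSH 9   0 9
OVER     0 9 0
GT       0 1
DIV      0
PUSH 3   0 3
SWAP     3 0
DUP      3 0 0
EQ       3 1
GT       1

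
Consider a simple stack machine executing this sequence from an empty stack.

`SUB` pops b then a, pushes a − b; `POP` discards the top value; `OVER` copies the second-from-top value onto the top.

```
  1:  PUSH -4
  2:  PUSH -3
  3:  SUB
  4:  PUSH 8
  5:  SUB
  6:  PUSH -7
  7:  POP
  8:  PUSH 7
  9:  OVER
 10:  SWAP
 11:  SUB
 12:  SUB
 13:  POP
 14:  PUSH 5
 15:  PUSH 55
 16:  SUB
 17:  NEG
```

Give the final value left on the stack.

PUSH -4  -4
PUSH -3  -4 -3
SUB      -1
PUSH 8   -1 8
SUB      -9
PUSH -7  -9 -7
POP      -9
PUSH 7   -9 7
OVER     -9 7 -9
SWAP     -9 -9 7
SUB      -9 -16
SUB      7
POP      (empty)
PUSH 5   5
PUSH 55  5 55
SUB      -50
NEG      50

50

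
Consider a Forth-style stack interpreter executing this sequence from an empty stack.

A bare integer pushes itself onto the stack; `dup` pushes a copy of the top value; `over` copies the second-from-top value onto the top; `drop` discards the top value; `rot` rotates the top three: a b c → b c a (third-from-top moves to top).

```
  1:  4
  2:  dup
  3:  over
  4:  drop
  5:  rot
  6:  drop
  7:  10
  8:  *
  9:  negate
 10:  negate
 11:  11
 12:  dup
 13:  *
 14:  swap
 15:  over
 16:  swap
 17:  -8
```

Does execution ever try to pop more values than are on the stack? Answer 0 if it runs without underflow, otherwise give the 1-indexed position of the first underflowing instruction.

5

4    → 4
dup  → 4 4
over → 4 4 4
drop → 4 4
rot  — needs 3 operands, stack has 2 → underflow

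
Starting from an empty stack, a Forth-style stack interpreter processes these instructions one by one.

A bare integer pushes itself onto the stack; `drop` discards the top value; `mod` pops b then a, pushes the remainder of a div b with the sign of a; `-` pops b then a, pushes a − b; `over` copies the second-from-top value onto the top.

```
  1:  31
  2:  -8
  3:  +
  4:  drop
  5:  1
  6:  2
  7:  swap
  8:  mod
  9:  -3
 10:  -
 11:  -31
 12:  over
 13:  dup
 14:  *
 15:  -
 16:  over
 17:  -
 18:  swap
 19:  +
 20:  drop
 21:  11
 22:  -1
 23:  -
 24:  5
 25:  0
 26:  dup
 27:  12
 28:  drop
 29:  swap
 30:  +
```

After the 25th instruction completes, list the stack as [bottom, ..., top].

[12, 5, 0]

31   : 31
-8   : 31 -8
+    : 23
drop : (empty)
1    : 1
2    : 1 2
swap : 2 1
mod  : 0
-3   : 0 -3
-    : 3
-31  : 3 -31
over : 3 -31 3
dup  : 3 -31 3 3
*    : 3 -31 9
-    : 3 -40
over : 3 -40 3
-    : 3 -43
swap : -43 3
+    : -40
drop : (empty)
11   : 11
-1   : 11 -1
-    : 12
5    : 12 5
0    : 12 5 0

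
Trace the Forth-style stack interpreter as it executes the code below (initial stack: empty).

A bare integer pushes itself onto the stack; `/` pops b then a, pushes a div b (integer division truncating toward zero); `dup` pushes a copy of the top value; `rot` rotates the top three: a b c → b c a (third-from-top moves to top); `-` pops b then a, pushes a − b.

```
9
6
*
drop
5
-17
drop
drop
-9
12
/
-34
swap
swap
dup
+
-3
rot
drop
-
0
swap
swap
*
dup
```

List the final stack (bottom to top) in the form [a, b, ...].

[0, 0]

9     9
6     9 6
*     54
drop  (empty)
5     5
-17   5 -17
drop  5
drop  (empty)
-9    -9
12    -9 12
/     0
-34   0 -34
swap  -34 0
swap  0 -34
dup   0 -34 -34
+     0 -68
-3    0 -68 -3
rot   -68 -3 0
drop  -68 -3
-     -65
0     -65 0
swap  0 -65
swap  -65 0
*     0
dup   0 0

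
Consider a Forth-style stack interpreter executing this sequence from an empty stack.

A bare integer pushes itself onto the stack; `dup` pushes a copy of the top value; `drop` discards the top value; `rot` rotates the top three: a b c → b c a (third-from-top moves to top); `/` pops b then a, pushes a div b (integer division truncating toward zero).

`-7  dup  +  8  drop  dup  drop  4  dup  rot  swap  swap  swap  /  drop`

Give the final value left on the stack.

4

-7   -> -7
dup  -> -7 -7
+    -> -14
8    -> -14 8
drop -> -14
dup  -> -14 -14
drop -> -14
4    -> -14 4
dup  -> -14 4 4
rot  -> 4 4 -14
swap -> 4 -14 4
swap -> 4 4 -14
swap -> 4 -14 4
/    -> 4 -3
drop -> 4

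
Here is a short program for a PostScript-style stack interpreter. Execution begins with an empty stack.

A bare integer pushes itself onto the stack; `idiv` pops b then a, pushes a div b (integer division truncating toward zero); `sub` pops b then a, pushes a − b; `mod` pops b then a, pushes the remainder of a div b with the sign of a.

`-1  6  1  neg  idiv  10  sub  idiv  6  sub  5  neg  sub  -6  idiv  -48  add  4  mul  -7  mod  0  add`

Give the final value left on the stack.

-3

-1   → -1
6    → -1 6
1    → -1 6 1
neg  → -1 6 -1
idiv → -1 -6
10   → -1 -6 10
sub  → -1 -16
idiv → 0
6    → 0 6
sub  → -6
5    → -6 5
neg  → -6 -5
sub  → -1
-6   → -1 -6
idiv → 0
-48  → 0 -48
add  → -48
4    → -48 4
mul  → -192
-7   → -192 -7
mod  → -3
0    → -3 0
add  → -3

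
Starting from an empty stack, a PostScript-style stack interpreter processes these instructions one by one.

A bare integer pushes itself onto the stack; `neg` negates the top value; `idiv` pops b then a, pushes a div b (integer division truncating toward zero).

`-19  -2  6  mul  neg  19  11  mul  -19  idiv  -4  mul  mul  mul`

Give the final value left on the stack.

-10032

-19   -19
-2    -19 -2
6     -19 -2 6
mul   -19 -12
neg   -19 12
19    -19 12 19
11    -19 12 19 11
mul   -19 12 209
-19   -19 12 209 -19
idiv  -19 12 -11
-4    -19 12 -11 -4
mul   -19 12 44
mul   -19 528
mul   -10032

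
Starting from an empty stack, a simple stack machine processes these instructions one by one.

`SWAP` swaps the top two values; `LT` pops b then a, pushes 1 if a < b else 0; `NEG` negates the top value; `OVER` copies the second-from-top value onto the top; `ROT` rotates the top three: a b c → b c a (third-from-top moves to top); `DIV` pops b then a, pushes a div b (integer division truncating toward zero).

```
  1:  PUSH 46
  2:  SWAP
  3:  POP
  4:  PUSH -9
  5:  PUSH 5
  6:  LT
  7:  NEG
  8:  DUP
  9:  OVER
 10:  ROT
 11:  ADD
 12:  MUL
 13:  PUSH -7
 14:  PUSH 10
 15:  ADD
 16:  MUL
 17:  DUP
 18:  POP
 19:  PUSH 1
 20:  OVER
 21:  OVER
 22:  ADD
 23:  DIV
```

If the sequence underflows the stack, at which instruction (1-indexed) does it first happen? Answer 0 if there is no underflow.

PUSH 46 -> [46]
SWAP  — needs 2 operands, stack has 1 → underflow

2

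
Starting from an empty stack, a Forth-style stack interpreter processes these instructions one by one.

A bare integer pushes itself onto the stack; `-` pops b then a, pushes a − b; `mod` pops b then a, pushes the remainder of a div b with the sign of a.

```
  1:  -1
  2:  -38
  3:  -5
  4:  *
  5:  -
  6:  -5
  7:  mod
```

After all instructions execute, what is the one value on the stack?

-1

-1   [-1]
-38  [-1, -38]
-5   [-1, -38, -5]
*    [-1, 190]
-    [-191]
-5   [-191, -5]
mod  [-1]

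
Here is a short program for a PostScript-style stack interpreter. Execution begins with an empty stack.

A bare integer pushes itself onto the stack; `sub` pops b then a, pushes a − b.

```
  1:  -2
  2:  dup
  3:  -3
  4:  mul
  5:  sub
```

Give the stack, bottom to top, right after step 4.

-2  -> -2
dup -> -2 -2
-3  -> -2 -2 -3
mul -> -2 6

[-2, 6]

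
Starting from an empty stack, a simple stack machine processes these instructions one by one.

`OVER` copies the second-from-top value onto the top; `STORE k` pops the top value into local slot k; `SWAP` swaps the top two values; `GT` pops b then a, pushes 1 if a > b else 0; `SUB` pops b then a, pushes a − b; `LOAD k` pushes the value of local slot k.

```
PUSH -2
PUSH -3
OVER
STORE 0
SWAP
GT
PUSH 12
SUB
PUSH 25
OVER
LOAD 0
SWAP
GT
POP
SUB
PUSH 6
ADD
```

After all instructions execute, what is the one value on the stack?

-31

PUSH -2  -2
PUSH -3  -2 -3
OVER     -2 -3 -2
STORE 0  -2 -3
SWAP     -3 -2
GT       0
PUSH 12  0 12
SUB      -12
PUSH 25  -12 25
OVER     -12 25 -12
LOAD 0   -12 25 -12 -2
SWAP     -12 25 -2 -12
GT       -12 25 1
POP      -12 25
SUB      -37
PUSH 6   -37 6
ADD      -31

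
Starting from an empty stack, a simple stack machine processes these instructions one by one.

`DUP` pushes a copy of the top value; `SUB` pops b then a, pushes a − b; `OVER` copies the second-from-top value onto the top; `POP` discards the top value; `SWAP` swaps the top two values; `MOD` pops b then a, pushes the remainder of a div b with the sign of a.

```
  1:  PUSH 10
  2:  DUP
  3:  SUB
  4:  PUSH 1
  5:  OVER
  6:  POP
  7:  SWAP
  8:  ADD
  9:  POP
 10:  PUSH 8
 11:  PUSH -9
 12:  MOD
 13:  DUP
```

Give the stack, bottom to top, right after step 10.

[8]

PUSH 10 : 10
DUP     : 10 10
SUB     : 0
PUSH 1  : 0 1
OVER    : 0 1 0
POP     : 0 1
SWAP    : 1 0
ADD     : 1
POP     : (empty)
PUSH 8  : 8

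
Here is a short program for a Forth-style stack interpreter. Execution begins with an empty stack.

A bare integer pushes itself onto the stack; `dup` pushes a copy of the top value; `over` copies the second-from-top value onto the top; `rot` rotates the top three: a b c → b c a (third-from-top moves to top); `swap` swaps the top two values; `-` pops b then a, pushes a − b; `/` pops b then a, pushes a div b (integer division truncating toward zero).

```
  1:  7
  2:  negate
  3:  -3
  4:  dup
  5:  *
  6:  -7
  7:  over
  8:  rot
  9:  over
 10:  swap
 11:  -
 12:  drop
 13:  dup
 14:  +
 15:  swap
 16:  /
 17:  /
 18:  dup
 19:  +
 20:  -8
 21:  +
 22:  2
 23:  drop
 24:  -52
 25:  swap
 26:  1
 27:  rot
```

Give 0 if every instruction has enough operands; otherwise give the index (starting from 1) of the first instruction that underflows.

7       7
negate  -7
-3      -7 -3
dup     -7 -3 -3
*       -7 9
-7      -7 9 -7
over    -7 9 -7 9
rot     -7 -7 9 9
over    -7 -7 9 9 9
swap    -7 -7 9 9 9
-       -7 -7 9 0
drop    -7 -7 9
dup     -7 -7 9 9
+       -7 -7 18
swap    -7 18 -7
/       -7 -2
/       3
dup     3 3
+       6
-8      6 -8
+       -2
2       -2 2
drop    -2
-52     -2 -52
swap    -52 -2
1       -52 -2 1
rot     -2 1 -52

0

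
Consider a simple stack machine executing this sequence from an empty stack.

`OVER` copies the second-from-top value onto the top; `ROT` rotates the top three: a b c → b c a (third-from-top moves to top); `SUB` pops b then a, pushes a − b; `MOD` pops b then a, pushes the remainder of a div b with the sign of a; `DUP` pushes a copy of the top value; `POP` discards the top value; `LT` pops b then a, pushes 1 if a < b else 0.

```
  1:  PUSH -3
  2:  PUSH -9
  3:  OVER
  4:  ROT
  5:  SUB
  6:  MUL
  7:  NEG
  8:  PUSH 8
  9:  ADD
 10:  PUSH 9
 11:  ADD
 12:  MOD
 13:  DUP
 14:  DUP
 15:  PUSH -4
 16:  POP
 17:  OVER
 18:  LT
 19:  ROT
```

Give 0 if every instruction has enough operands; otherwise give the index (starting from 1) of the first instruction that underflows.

PUSH -3 : -3
PUSH -9 : -3 -9
OVER    : -3 -9 -3
ROT     : -9 -3 -3
SUB     : -9 0
MUL     : 0
NEG     : 0
PUSH 8  : 0 8
ADD     : 8
PUSH 9  : 8 9
ADD     : 17
MOD  — needs 2 operands, stack has 1 → underflow

12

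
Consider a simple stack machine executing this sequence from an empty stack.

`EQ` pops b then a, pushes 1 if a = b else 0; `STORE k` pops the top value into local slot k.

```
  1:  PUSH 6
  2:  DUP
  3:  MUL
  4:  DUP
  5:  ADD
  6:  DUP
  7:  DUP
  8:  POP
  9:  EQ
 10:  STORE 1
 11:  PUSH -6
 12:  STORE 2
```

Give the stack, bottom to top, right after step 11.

PUSH 6  : [6]
DUP     : [6, 6]
MUL     : [36]
DUP     : [36, 36]
ADD     : [72]
DUP     : [72, 72]
DUP     : [72, 72, 72]
POP     : [72, 72]
EQ      : [1]
STORE 1 : []
PUSH -6 : [-6]

[-6]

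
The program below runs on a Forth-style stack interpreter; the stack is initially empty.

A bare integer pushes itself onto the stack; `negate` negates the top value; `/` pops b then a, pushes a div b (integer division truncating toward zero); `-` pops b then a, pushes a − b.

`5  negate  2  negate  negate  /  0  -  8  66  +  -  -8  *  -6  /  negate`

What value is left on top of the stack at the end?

5       [5]
negate  [-5]
2       [-5, 2]
negate  [-5, -2]
negate  [-5, 2]
/       [-2]
0       [-2, 0]
-       [-2]
8       [-2, 8]
66      [-2, 8, 66]
+       [-2, 74]
-       [-76]
-8      [-76, -8]
*       [608]
-6      [608, -6]
/       [-101]
negate  [101]

101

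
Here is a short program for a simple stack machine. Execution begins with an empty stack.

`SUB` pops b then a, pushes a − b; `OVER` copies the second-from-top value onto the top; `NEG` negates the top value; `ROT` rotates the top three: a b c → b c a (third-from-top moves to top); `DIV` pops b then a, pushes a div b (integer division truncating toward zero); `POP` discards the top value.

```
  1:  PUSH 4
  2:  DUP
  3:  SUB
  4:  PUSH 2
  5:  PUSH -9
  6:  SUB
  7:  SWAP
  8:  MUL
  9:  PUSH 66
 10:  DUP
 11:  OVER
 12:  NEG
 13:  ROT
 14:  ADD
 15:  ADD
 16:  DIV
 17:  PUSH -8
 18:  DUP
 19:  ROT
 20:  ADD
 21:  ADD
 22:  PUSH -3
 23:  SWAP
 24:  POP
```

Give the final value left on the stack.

-3

PUSH 4  -> [4]
DUP     -> [4, 4]
SUB     -> [0]
PUSH 2  -> [0, 2]
PUSH -9 -> [0, 2, -9]
SUB     -> [0, 11]
SWAP    -> [11, 0]
MUL     -> [0]
PUSH 66 -> [0, 66]
DUP     -> [0, 66, 66]
OVER    -> [0, 66, 66, 66]
NEG     -> [0, 66, 66, -66]
ROT     -> [0, 66, -66, 66]
ADD     -> [0, 66, 0]
ADD     -> [0, 66]
DIV     -> [0]
PUSH -8 -> [0, -8]
DUP     -> [0, -8, -8]
ROT     -> [-8, -8, 0]
ADD     -> [-8, -8]
ADD     -> [-16]
PUSH -3 -> [-16, -3]
SWAP    -> [-3, -16]
POP     -> [-3]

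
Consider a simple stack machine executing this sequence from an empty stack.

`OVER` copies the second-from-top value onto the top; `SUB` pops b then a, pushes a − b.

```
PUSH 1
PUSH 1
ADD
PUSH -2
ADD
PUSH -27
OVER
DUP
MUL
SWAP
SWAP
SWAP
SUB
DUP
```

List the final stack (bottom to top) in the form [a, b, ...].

PUSH 1   : [1]
PUSH 1   : [1, 1]
ADD      : [2]
PUSH -2  : [2, -2]
ADD      : [0]
PUSH -27 : [0, -27]
OVER     : [0, -27, 0]
DUP      : [0, -27, 0, 0]
MUL      : [0, -27, 0]
SWAP     : [0, 0, -27]
SWAP     : [0, -27, 0]
SWAP     : [0, 0, -27]
SUB      : [0, 27]
DUP      : [0, 27, 27]

[0, 27, 27]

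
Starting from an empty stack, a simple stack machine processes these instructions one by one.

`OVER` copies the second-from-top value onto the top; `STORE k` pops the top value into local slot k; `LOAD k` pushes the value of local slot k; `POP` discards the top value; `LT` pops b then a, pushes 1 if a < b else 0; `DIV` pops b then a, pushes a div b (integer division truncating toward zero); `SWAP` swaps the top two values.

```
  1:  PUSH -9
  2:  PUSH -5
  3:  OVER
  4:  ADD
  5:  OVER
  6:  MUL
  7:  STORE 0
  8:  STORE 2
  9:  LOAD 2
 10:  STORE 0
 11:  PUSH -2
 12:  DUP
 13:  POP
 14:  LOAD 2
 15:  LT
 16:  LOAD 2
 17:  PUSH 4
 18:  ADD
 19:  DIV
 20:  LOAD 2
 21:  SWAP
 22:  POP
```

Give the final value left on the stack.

PUSH -9 -> [-9]
PUSH -5 -> [-9, -5]
OVER    -> [-9, -5, -9]
ADD     -> [-9, -14]
OVER    -> [-9, -14, -9]
MUL     -> [-9, 126]
STORE 0 -> [-9]
STORE 2 -> []
LOAD 2  -> [-9]
STORE 0 -> []
PUSH -2 -> [-2]
DUP     -> [-2, -2]
POP     -> [-2]
LOAD 2  -> [-2, -9]
LT      -> [0]
LOAD 2  -> [0, -9]
PUSH 4  -> [0, -9, 4]
ADD     -> [0, -5]
DIV     -> [0]
LOAD 2  -> [0, -9]
SWAP    -> [-9, 0]
POP     -> [-9]

-9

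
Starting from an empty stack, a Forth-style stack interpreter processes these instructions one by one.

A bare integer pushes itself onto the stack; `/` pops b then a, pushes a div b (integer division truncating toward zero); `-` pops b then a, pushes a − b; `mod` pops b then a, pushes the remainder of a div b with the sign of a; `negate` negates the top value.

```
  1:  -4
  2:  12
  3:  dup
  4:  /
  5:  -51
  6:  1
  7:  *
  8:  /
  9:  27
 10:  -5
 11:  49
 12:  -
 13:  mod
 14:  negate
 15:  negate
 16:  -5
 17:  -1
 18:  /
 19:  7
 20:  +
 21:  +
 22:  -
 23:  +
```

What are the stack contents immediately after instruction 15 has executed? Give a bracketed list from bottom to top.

[-4, 0, 27]

-4     -> -4
12     -> -4 12
dup    -> -4 12 12
/      -> -4 1
-51    -> -4 1 -51
1      -> -4 1 -51 1
*      -> -4 1 -51
/      -> -4 0
27     -> -4 0 27
-5     -> -4 0 27 -5
49     -> -4 0 27 -5 49
-      -> -4 0 27 -54
mod    -> -4 0 27
negate -> -4 0 -27
negate -> -4 0 27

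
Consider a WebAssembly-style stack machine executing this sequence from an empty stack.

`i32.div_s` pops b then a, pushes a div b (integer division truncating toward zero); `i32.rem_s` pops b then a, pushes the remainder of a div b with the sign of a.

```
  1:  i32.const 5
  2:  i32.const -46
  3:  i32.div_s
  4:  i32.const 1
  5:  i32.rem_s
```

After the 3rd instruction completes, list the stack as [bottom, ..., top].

[0]

i32.const 5   -> [5]
i32.const -46 -> [5, -46]
i32.div_s     -> [0]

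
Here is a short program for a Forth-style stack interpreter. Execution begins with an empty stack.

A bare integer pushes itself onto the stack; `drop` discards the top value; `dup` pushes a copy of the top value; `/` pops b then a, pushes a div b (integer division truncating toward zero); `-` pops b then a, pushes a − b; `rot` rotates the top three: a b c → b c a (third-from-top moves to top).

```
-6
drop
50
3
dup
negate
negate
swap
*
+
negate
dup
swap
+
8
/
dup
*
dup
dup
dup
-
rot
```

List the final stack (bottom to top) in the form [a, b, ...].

[196, 0, 196]

-6     → [-6]
drop   → []
50     → [50]
3      → [50, 3]
dup    → [50, 3, 3]
negate → [50, 3, -3]
negate → [50, 3, 3]
swap   → [50, 3, 3]
*      → [50, 9]
+      → [59]
negate → [-59]
dup    → [-59, -59]
swap   → [-59, -59]
+      → [-118]
8      → [-118, 8]
/      → [-14]
dup    → [-14, -14]
*      → [196]
dup    → [196, 196]
dup    → [196, 196, 196]
dup    → [196, 196, 196, 196]
-      → [196, 196, 0]
rot    → [196, 0, 196]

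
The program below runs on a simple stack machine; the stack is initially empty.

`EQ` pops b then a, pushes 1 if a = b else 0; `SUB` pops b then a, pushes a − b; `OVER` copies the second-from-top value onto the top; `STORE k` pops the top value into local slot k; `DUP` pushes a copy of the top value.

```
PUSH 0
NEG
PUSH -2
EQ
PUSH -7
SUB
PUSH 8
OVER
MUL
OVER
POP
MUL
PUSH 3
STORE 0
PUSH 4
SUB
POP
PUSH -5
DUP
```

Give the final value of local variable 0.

3

PUSH 0  → [0]
NEG     → [0]
PUSH -2 → [0, -2]
EQ      → [0]
PUSH -7 → [0, -7]
SUB     → [7]
PUSH 8  → [7, 8]
OVER    → [7, 8, 7]
MUL     → [7, 56]
OVER    → [7, 56, 7]
POP     → [7, 56]
MUL     → [392]
PUSH 3  → [392, 3]
STORE 0 → [392]
PUSH 4  → [392, 4]
SUB     → [388]
POP     → []
PUSH -5 → [-5]
DUP     → [-5, -5]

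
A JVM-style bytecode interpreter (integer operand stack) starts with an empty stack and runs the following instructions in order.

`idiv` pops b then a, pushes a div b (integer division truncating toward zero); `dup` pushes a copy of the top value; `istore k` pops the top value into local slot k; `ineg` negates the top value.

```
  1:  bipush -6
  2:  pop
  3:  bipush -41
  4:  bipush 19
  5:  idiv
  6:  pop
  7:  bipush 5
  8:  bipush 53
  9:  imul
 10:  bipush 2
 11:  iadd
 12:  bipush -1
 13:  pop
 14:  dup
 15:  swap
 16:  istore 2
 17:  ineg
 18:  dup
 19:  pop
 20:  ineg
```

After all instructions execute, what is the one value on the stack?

267

bipush -6  -> -6
pop        -> (empty)
bipush -41 -> -41
bipush 19  -> -41 19
idiv       -> -2
pop        -> (empty)
bipush 5   -> 5
bipush 53  -> 5 53
imul       -> 265
bipush 2   -> 265 2
iadd       -> 267
bipush -1  -> 267 -1
pop        -> 267
dup        -> 267 267
swap       -> 267 267
istore 2   -> 267
ineg       -> -267
dup        -> -267 -267
pop        -> -267
ineg       -> 267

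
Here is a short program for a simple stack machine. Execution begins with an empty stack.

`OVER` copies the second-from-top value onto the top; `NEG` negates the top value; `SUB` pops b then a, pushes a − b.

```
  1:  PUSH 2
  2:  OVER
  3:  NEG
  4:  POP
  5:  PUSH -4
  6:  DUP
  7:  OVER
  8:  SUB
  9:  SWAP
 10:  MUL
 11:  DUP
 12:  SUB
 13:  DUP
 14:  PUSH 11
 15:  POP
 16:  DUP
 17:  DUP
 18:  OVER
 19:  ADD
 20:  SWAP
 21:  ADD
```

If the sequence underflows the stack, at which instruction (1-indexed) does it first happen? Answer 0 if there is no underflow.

2

PUSH 2 -> [2]
OVER  — needs 2 operands, stack has 1 → underflow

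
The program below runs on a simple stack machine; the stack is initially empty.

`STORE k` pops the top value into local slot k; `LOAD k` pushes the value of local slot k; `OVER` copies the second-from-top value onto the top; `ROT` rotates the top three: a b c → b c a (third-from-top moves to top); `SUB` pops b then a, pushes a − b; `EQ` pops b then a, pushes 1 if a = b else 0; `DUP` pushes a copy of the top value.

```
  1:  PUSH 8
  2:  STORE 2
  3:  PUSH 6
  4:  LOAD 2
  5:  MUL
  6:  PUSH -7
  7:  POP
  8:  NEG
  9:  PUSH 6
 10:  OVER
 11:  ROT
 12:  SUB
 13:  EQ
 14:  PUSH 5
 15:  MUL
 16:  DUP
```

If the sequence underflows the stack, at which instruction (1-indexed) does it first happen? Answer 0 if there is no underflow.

PUSH 8  → [8]
STORE 2 → []
PUSH 6  → [6]
LOAD 2  → [6, 8]
MUL     → [48]
PUSH -7 → [48, -7]
POP     → [48]
NEG     → [-48]
PUSH 6  → [-48, 6]
OVER    → [-48, 6, -48]
ROT     → [6, -48, -48]
SUB     → [6, 0]
EQ      → [0]
PUSH 5  → [0, 5]
MUL     → [0]
DUP     → [0, 0]

0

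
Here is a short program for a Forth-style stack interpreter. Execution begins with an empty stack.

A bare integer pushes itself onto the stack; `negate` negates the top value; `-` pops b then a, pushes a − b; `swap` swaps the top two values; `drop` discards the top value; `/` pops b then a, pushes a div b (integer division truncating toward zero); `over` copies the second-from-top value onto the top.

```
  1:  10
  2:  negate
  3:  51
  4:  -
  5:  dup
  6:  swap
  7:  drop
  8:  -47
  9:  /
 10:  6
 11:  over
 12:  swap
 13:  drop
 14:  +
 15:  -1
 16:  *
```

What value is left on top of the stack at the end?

10     -> [10]
negate -> [-10]
51     -> [-10, 51]
-      -> [-61]
dup    -> [-61, -61]
swap   -> [-61, -61]
drop   -> [-61]
-47    -> [-61, -47]
/      -> [1]
6      -> [1, 6]
over   -> [1, 6, 1]
swap   -> [1, 1, 6]
drop   -> [1, 1]
+      -> [2]
-1     -> [2, -1]
*      -> [-2]

-2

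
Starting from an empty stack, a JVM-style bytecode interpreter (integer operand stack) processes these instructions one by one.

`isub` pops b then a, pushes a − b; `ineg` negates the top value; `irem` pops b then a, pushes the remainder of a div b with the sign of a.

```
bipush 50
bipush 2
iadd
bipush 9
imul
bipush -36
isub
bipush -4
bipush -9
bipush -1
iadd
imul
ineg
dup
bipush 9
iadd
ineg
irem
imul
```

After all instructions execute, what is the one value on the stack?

-4536

bipush 50  -> 50
bipush 2   -> 50 2
iadd       -> 52
bipush 9   -> 52 9
imul       -> 468
bipush -36 -> 468 -36
isub       -> 504
bipush -4  -> 504 -4
bipush -9  -> 504 -4 -9
bipush -1  -> 504 -4 -9 -1
iadd       -> 504 -4 -10
imul       -> 504 40
ineg       -> 504 -40
dup        -> 504 -40 -40
bipush 9   -> 504 -40 -40 9
iadd       -> 504 -40 -31
ineg       -> 504 -40 31
irem       -> 504 -9
imul       -> -4536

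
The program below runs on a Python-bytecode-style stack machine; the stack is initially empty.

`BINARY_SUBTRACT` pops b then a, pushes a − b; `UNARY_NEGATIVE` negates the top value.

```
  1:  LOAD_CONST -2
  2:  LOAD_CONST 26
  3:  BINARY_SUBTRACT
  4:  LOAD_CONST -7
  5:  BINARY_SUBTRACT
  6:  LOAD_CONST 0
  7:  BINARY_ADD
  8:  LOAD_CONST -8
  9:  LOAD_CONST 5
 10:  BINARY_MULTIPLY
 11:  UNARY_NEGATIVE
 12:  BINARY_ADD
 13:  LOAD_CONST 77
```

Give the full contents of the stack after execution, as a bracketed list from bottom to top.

[19, 77]

LOAD_CONST -2   -> [-2]
LOAD_CONST 26   -> [-2, 26]
BINARY_SUBTRACT -> [-28]
LOAD_CONST -7   -> [-28, -7]
BINARY_SUBTRACT -> [-21]
LOAD_CONST 0    -> [-21, 0]
BINARY_ADD      -> [-21]
LOAD_CONST -8   -> [-21, -8]
LOAD_CONST 5    -> [-21, -8, 5]
BINARY_MULTIPLY -> [-21, -40]
UNARY_NEGATIVE  -> [-21, 40]
BINARY_ADD      -> [19]
LOAD_CONST 77   -> [19, 77]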